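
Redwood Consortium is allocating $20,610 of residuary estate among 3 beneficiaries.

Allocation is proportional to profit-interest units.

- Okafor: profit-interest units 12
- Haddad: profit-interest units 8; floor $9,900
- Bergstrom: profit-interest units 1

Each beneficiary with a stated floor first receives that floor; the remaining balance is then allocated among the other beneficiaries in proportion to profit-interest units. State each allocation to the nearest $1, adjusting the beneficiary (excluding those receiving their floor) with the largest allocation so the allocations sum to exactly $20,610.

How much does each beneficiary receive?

Okafor: $9,886 · Haddad: $9,900 · Bergstrom: $824

Fund the minimums — Haddad $9,900. Balance $10,710.
Balance split over remaining profit-interest units 13: Okafor 9,886.15 → $9,886; Bergstrom 823.85 → $824.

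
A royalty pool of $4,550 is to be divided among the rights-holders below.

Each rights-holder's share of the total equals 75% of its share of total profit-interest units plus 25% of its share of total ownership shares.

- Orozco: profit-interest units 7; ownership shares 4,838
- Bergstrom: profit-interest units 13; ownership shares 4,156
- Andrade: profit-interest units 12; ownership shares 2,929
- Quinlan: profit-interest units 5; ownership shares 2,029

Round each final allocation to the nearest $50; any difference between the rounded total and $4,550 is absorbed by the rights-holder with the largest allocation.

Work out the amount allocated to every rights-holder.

Totals — profit-interest units 37, ownership shares 13,952.
Combined weights (75% profit-interest units + 25% ownership shares): Orozco 0.2286; Bergstrom 0.3380; Andrade 0.2957; Quinlan 0.1377.
Proportional shares: Orozco 1,040.05; Bergstrom 1,537.82; Andrade 1,345.56; Quinlan 626.57.
At nearest $50: Orozco $1,050; Bergstrom $1,550; Andrade $1,350; Quinlan $650. Sum = $4,600.
Difference $4,550 − $4,600 = −$50 applied to largest allocation (Bergstrom): Bergstrom becomes $1,500.

Orozco: $1,050 | Bergstrom: $1,500 | Andrade: $1,350 | Quinlan: $650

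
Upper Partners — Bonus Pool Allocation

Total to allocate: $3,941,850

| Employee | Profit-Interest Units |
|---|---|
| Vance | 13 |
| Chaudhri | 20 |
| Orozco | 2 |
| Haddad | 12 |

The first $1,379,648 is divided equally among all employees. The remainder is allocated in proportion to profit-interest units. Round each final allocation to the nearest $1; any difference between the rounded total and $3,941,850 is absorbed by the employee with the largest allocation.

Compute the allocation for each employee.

First tranche $1,379,648 split equally: $344,912 each.
Remainder $2,562,202 by profit-interest units (total 47): Vance 708,694.17 → $708,694; Chaudhri 1,090,298.72 → $1,090,299; Orozco 109,029.87 → $109,030; Haddad 654,179.23 → $654,179.
Totals: Vance $344,912 + $708,694 = $1,053,606; Chaudhri $344,912 + $1,090,299 = $1,435,211; Orozco $344,912 + $109,030 = $453,942; Haddad $344,912 + $654,179 = $999,091.

Vance: $1,053,606; Chaudhri: $1,435,211; Orozco: $453,942; Haddad: $999,091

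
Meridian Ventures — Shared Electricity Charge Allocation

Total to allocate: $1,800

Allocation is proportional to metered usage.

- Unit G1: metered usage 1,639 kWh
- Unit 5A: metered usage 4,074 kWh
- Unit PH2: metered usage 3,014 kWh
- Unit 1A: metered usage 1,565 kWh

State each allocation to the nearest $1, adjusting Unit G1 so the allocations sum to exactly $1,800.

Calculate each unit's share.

Unit G1: $286; Unit 5A: $713; Unit PH2: $527; Unit 1A: $274

Sum of metered usage: 10,292.
Unrounded shares: Unit G1 1,639/10,292 × $1,800 = 286.65; Unit 5A 4,074/10,292 × $1,800 = 712.51; Unit PH2 3,014/10,292 × $1,800 = 527.13; Unit 1A 1,565/10,292 × $1,800 = 273.71.
After rounding ($1): Unit G1 $287; Unit 5A $713; Unit PH2 $527; Unit 1A $274. Sum = $1,801.
Difference $1,800 − $1,801 = −$1 applied to Unit G1: Unit G1 becomes $286.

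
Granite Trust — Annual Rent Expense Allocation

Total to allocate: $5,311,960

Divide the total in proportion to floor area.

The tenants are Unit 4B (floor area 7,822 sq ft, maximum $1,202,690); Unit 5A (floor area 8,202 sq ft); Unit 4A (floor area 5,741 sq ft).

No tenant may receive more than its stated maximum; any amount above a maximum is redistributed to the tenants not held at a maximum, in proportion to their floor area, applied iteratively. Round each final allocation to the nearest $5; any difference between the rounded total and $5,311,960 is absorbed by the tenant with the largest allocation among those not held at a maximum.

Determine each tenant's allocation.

Total floor area = 21,765.
Proportional shares (ignoring caps): Unit 4B 1,909,035.20; Unit 5A 2,001,777.90; Unit 4A 1,401,146.90.
Cap binds for Unit 4B ($1,202,690); remaining pool $4,109,270 reallocated over remaining floor area 13,943.
Shares after redistribution: Unit 5A 2,417,286.99 → $2,417,285; Unit 4A 1,691,983.01 → $1,691,985.

Unit 4B: $1,202,690 · Unit 5A: $2,417,285 · Unit 4A: $1,691,985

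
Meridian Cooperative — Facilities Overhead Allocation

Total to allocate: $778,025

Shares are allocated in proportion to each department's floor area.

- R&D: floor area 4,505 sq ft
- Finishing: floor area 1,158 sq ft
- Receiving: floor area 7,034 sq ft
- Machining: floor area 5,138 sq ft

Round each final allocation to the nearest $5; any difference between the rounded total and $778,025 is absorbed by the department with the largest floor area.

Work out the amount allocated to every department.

Total floor area = 17,835.
Pro-rata amounts: R&D 4,505/17,835 × $778,025 = 196,523.84; Finishing 1,158/17,835 × $778,025 = 50,516.01; Receiving 7,034/17,835 × $778,025 = 306,847.65; Machining 5,138/17,835 × $778,025 = 224,137.51.
Rounded to nearest $5: R&D $196,525; Finishing $50,515; Receiving $306,850; Machining $224,140. Sum = $778,030.
Difference $778,025 − $778,030 = −$5 applied to largest floor area (Receiving): Receiving becomes $306,845.

R&D: $196,525 · Finishing: $50,515 · Receiving: $306,845 · Machining: $224,140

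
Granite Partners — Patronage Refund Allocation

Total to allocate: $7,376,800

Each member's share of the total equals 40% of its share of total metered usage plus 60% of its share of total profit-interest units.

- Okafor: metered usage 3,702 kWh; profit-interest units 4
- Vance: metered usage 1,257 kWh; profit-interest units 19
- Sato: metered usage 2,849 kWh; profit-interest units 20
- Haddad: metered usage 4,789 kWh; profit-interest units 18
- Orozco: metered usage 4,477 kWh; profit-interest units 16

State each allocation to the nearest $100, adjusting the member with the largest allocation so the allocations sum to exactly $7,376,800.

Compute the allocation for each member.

Okafor: $869,700; Vance: $1,309,400; Sato: $1,642,000; Haddad: $1,862,300; Orozco: $1,693,400

Metered usage total 17,074; profit-interest units total 77.
Combined weights (40% metered usage + 60% profit-interest units): Okafor 0.1179; Vance 0.1775; Sato 0.2226; Haddad 0.2525; Orozco 0.2296.
Pro-rata amounts: Okafor 869,703.99; Vance 1,309,383.71; Sato 1,641,993.90; Haddad 1,862,300.60; Orozco 1,693,417.80.
Rounded to nearest $100: Okafor $869,700; Vance $1,309,400; Sato $1,642,000; Haddad $1,862,300; Orozco $1,693,400. Sum = $7,376,800.
Rounded total matches; no reconciliation needed.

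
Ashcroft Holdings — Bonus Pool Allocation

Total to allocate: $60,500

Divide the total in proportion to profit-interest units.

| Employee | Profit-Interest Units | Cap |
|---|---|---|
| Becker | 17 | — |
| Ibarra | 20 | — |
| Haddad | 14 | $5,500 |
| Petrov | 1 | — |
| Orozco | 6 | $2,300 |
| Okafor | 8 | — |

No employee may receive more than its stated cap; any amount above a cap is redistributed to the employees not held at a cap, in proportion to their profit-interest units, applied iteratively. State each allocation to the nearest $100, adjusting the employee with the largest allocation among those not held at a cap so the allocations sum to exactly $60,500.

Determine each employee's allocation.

Total profit-interest units = 66.
Pro-rata shares before constraints: Becker 15,583.33; Ibarra 18,333.33; Haddad 12,833.33; Petrov 916.67; Orozco 5,500.00; Okafor 7,333.33.
Held at cap: Haddad ($5,500), Orozco ($2,300); remaining pool $52,700 reallocated over remaining profit-interest units 46.
Redistributed shares: Becker 19,476.09 → $19,500; Ibarra 22,913.04 → $22,900; Petrov 1,145.65 → $1,100; Okafor 9,165.22 → $9,200.

Becker: $19,500 | Ibarra: $22,900 | Haddad: $5,500 | Petrov: $1,100 | Orozco: $2,300 | Okafor: $9,200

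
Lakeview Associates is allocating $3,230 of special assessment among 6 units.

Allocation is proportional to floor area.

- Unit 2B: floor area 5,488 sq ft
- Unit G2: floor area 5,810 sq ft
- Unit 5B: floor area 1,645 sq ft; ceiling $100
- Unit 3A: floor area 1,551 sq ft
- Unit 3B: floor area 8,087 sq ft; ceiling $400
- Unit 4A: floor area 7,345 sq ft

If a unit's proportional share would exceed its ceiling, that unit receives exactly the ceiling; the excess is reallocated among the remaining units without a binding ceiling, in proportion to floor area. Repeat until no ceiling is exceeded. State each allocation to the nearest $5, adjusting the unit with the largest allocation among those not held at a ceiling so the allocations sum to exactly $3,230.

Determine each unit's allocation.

Sum of floor area: 29,926.
Unconstrained shares: Unit 2B 592.34; Unit G2 627.09; Unit 5B 177.55; Unit 3A 167.40; Unit 3B 872.85; Unit 4A 792.77.
Held at cap: Unit 5B ($100), Unit 3B ($400); residual $2,730 reallocated over remaining floor area 20,194.
Shares after redistribution: Unit 2B 741.92 → $740; Unit G2 785.45 → $785; Unit 3A 209.68 → $210; Unit 4A 992.96 → $995.

Unit 2B: $740; Unit G2: $785; Unit 5B: $100; Unit 3A: $210; Unit 3B: $400; Unit 4A: $995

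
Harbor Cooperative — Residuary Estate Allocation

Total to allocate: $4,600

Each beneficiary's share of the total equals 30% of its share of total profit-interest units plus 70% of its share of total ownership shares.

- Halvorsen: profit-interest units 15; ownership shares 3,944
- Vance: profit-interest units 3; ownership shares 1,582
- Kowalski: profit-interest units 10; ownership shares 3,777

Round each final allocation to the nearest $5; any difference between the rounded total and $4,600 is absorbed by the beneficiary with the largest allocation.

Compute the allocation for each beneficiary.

Halvorsen: $2,105 | Vance: $695 | Kowalski: $1,800

Totals — profit-interest units 28, ownership shares 9,303.
Combined weights (30% profit-interest units + 70% ownership shares): Halvorsen 0.4575; Vance 0.1512; Kowalski 0.3913.
Pro-rata amounts: Halvorsen 2,104.40; Vance 695.43; Kowalski 1,800.17.
Rounded to nearest $5: Halvorsen $2,105; Vance $695; Kowalski $1,800. Sum = $4,600.
Rounded total matches; no reconciliation needed.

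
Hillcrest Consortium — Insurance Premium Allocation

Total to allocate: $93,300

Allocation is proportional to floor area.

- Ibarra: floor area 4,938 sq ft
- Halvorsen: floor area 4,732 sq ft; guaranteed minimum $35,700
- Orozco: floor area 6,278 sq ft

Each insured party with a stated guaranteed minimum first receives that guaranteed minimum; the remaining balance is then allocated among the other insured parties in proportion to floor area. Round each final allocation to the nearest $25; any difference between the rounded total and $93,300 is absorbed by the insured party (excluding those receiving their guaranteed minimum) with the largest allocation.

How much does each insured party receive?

Fund the minimums — Halvorsen $35,700. Residual $57,600.
Residual split over remaining floor area 11,216: Ibarra 25,359.20 → $25,350; Orozco 32,240.80 → $32,250.

Ibarra: $25,350 · Halvorsen: $35,700 · Orozco: $32,250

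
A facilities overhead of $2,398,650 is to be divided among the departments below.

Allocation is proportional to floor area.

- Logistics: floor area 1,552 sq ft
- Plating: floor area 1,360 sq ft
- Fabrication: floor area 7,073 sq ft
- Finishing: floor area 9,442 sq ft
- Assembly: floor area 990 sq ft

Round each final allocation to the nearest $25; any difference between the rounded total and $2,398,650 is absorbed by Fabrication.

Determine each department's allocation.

Sum of floor area: 20,417.
Pro-rata amounts: Logistics 1,552/20,417 × $2,398,650 = 182,333.58; Plating 1,360/20,417 × $2,398,650 = 159,776.85; Fabrication 7,073/20,417 × $2,398,650 = 830,957.12; Finishing 9,442/20,417 × $2,398,650 = 1,109,274.30; Assembly 990/20,417 × $2,398,650 = 116,308.15.
Rounded to nearest $25: Logistics $182,325; Plating $159,775; Fabrication $830,950; Finishing $1,109,275; Assembly $116,300. Sum = $2,398,625.
Difference $2,398,650 − $2,398,625 = +$25 applied to Fabrication: Fabrication becomes $830,975.

Logistics: $182,325; Plating: $159,775; Fabrication: $830,975; Finishing: $1,109,275; Assembly: $116,300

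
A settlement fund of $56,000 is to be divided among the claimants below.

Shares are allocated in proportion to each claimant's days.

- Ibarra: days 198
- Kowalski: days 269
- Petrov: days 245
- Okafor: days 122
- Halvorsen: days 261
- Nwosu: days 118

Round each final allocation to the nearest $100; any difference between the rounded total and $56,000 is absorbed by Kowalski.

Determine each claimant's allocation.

Ibarra: $9,100 | Kowalski: $12,600 | Petrov: $11,300 | Okafor: $5,600 | Halvorsen: $12,000 | Nwosu: $5,400

Sum of days: 1,213.
Unrounded shares: Ibarra 198/1,213 × $56,000 = 9,140.97; Kowalski 269/1,213 × $56,000 = 12,418.80; Petrov 245/1,213 × $56,000 = 11,310.80; Okafor 122/1,213 × $56,000 = 5,632.32; Halvorsen 261/1,213 × $56,000 = 12,049.46; Nwosu 118/1,213 × $56,000 = 5,447.65.
Rounded to nearest $100: Ibarra $9,100; Kowalski $12,400; Petrov $11,300; Okafor $5,600; Halvorsen $12,000; Nwosu $5,400. Sum = $55,800.
Difference $56,000 − $55,800 = +$200 applied to Kowalski: Kowalski becomes $12,600.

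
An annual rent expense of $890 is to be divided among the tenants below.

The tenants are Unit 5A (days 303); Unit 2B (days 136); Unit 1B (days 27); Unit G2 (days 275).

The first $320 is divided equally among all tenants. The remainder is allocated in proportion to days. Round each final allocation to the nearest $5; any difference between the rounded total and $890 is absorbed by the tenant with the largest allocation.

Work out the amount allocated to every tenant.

$320 shared equally gives $80 per tenant.
Remainder $570 by days (total 741): Unit 5A 233.08 → $235; Unit 2B 104.62 → $105; Unit 1B 20.77 → $20; Unit G2 211.54 → $210.
Totals: Unit 5A $80 + $235 = $315; Unit 2B $80 + $105 = $185; Unit 1B $80 + $20 = $100; Unit G2 $80 + $210 = $290.

Unit 5A: $315 · Unit 2B: $185 · Unit 1B: $100 · Unit G2: $290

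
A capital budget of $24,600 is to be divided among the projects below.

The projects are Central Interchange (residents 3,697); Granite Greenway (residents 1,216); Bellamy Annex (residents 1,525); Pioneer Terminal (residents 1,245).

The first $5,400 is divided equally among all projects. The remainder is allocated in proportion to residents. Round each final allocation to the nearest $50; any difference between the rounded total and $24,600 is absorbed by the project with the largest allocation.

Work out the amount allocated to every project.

First tranche $5,400 split equally: $1,350 each.
Remainder $19,200 by residents (total 7,683): Central Interchange 9,238.89 → $9,250; Granite Greenway 3,038.81 → $3,050; Bellamy Annex 3,811.01 → $3,800; Pioneer Terminal 3,111.28 → $3,100.
Totals: Central Interchange $1,350 + $9,250 = $10,600; Granite Greenway $1,350 + $3,050 = $4,400; Bellamy Annex $1,350 + $3,800 = $5,150; Pioneer Terminal $1,350 + $3,100 = $4,450.

Central Interchange: $10,600; Granite Greenway: $4,400; Bellamy Annex: $5,150; Pioneer Terminal: $4,450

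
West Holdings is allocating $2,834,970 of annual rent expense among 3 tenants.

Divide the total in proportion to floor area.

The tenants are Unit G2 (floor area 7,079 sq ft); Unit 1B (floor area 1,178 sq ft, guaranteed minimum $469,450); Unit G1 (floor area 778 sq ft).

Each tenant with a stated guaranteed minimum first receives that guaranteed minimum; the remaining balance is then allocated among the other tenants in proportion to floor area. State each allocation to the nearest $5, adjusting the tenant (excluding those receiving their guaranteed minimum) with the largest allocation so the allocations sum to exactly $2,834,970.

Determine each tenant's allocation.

Unit G2: $2,131,285; Unit 1B: $469,450; Unit G1: $234,235

Minimums first: Unit 1B $469,450. Remaining pool $2,365,520.
Remaining pool split over remaining floor area 7,857: Unit G2 2,131,286.25 → $2,131,285; Unit G1 234,233.75 → $234,235.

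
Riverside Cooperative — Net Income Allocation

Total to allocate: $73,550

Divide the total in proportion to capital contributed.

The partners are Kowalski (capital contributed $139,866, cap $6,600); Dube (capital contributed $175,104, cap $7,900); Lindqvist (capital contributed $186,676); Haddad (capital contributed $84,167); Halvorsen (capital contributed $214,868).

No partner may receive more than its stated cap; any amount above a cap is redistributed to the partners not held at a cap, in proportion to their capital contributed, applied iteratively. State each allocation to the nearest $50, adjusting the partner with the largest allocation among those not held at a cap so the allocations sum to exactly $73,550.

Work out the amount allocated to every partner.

Sum of capital contributed: 800,681.
Proportional shares (ignoring caps): Kowalski 12,847.99; Dube 16,084.93; Lindqvist 17,147.93; Haddad 7,731.52; Halvorsen 19,737.63.
Cap binds for Kowalski ($6,600), Dube ($7,900); balance $59,050 reallocated over remaining capital contributed 485,711.
Redistributed shares: Lindqvist 22,695.01 → $22,700; Haddad 10,232.55 → $10,250; Halvorsen 26,122.44 → $26,100.

Kowalski: $6,600 · Dube: $7,900 · Lindqvist: $22,700 · Haddad: $10,250 · Halvorsen: $26,100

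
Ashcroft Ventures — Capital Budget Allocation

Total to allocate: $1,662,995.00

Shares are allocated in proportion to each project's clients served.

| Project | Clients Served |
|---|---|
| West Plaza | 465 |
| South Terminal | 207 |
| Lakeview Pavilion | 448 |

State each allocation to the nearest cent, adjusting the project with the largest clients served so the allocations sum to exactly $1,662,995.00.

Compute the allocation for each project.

Sum of clients served: 465 + 207 + 448 = 1,120.
Pro-rata amounts: West Plaza 690,439.8884; South Terminal 307,357.1116; Lakeview Pavilion 665,198.0000.
After rounding (cent): West Plaza $690,439.89; South Terminal $307,357.11; Lakeview Pavilion $665,198.00. Sum = $1,662,995.00.
Rounded total matches; no reconciliation needed.

West Plaza: $690,439.89; South Terminal: $307,357.11; Lakeview Pavilion: $665,198.00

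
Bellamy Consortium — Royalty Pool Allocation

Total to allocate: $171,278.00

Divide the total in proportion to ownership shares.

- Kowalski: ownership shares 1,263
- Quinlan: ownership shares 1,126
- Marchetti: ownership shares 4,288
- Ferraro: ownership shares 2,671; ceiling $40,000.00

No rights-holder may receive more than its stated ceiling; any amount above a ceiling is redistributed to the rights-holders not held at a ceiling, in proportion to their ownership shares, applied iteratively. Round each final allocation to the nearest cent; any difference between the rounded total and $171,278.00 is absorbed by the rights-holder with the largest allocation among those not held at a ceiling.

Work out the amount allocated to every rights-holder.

Kowalski: $24,832.13; Quinlan: $22,138.54; Marchetti: $84,307.33; Ferraro: $40,000.00

Total ownership shares = 9,348.
Proportional shares (ignoring caps): Kowalski 23,141.2189; Quinlan 20,631.0471; Marchetti 78,566.5451; Ferraro 48,939.1889.
Cap binds for Ferraro ($40,000.00); balance $131,278.00 reallocated over remaining ownership shares 6,677.
Redistributed shares: Kowalski 24,832.1273 → $24,832.13; Quinlan 22,138.5395 → $22,138.54; Marchetti 84,307.3332 → $84,307.33.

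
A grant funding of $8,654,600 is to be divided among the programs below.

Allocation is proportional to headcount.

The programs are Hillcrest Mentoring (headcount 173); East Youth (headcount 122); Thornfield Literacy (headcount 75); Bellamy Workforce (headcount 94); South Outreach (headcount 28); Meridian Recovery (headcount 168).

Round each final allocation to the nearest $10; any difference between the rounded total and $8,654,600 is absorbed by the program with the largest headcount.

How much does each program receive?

Headcount total: 173 + 122 + 75 + 94 + 28 + 168 = 660.
Proportional shares: Hillcrest Mentoring 2,268,554.24; East Youth 1,599,789.70; Thornfield Literacy 983,477.27; Bellamy Workforce 1,232,624.85; South Outreach 367,164.85; Meridian Recovery 2,202,989.09.
Rounded to nearest $10: Hillcrest Mentoring $2,268,550; East Youth $1,599,790; Thornfield Literacy $983,480; Bellamy Workforce $1,232,620; South Outreach $367,160; Meridian Recovery $2,202,990. Sum = $8,654,590.
Difference $8,654,600 − $8,654,590 = +$10 applied to largest headcount (Hillcrest Mentoring): Hillcrest Mentoring becomes $2,268,560.

Hillcrest Mentoring: $2,268,560 · East Youth: $1,599,790 · Thornfield Literacy: $983,480 · Bellamy Workforce: $1,232,620 · South Outreach: $367,160 · Meridian Recovery: $2,202,990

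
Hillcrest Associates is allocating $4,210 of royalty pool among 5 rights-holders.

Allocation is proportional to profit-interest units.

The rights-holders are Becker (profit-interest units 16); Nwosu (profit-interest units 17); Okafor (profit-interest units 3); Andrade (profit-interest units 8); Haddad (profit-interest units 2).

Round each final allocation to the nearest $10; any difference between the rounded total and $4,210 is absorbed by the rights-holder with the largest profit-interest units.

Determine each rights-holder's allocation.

Becker: $1,460 | Nwosu: $1,570 | Okafor: $270 | Andrade: $730 | Haddad: $180

Total profit-interest units = 16 + 17 + 3 + 8 + 2 = 46.
Pro-rata amounts: Becker 1,464.35; Nwosu 1,555.87; Okafor 274.57; Andrade 732.17; Haddad 183.04.
Rounded to nearest $10: Becker $1,460; Nwosu $1,560; Okafor $270; Andrade $730; Haddad $180. Sum = $4,200.
Difference $4,210 − $4,200 = +$10 applied to largest profit-interest units (Nwosu): Nwosu becomes $1,570.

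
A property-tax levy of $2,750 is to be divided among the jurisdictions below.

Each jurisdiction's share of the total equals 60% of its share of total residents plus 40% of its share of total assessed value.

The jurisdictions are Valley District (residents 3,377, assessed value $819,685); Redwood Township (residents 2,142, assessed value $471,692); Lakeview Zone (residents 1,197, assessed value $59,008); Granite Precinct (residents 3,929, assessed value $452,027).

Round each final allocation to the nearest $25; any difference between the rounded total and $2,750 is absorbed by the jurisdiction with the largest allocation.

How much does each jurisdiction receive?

Residents total 10,645; assessed value total 1,802,412.
Combined weights (60% residents + 40% assessed value): Valley District 0.3723; Redwood Township 0.2254; Lakeview Zone 0.0806; Granite Precinct 0.3218.
Pro-rata amounts: Valley District 1,023.69; Redwood Township 619.89; Lakeview Zone 221.55; Granite Precinct 884.87.
Rounded to nearest $25: Valley District $1,025; Redwood Township $625; Lakeview Zone $225; Granite Precinct $875. Sum = $2,750.
Sum already equals the total — no adjustment.

Valley District: $1,025; Redwood Township: $625; Lakeview Zone: $225; Granite Precinct: $875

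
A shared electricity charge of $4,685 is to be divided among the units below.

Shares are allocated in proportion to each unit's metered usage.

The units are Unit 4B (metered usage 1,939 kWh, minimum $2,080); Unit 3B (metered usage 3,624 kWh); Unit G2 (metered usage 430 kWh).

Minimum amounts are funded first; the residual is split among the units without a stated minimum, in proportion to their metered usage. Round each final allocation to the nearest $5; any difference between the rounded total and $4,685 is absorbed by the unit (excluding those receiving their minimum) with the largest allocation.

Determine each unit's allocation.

Unit 4B: $2,080 · Unit 3B: $2,330 · Unit G2: $275

Fund the minimums — Unit 4B $2,080. Residual $2,605.
Residual split over remaining metered usage 4,054: Unit 3B 2,328.69 → $2,330; Unit G2 276.31 → $275.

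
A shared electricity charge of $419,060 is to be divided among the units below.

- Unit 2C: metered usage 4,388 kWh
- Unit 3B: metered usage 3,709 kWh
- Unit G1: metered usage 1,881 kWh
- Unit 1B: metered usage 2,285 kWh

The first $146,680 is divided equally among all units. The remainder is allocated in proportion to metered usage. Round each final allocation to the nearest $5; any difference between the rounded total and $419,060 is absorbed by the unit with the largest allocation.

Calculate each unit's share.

$146,680 shared equally gives $36,670 per unit.
Remainder $272,380 by metered usage (total 12,263): Unit 2C 97,464.20 → $97,465; Unit 3B 82,382.57 → $82,385; Unit G1 41,779.89 → $41,780; Unit 1B 50,753.35 → $50,755.
Rounding difference −$5 on remainder applied to Unit 2C.
Totals: Unit 2C $36,670 + $97,460 = $134,130; Unit 3B $36,670 + $82,385 = $119,055; Unit G1 $36,670 + $41,780 = $78,450; Unit 1B $36,670 + $50,755 = $87,425.

Unit 2C: $134,130 | Unit 3B: $119,055 | Unit G1: $78,450 | Unit 1B: $87,425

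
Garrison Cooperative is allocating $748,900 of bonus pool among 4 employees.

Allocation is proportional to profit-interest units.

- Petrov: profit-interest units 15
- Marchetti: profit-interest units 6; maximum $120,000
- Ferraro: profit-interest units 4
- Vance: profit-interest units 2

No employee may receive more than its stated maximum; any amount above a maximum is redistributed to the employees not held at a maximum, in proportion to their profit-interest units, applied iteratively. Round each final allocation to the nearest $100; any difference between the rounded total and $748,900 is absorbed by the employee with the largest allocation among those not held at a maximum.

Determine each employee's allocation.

Total profit-interest units = 27.
Pro-rata shares before constraints: Petrov 416,055.56; Marchetti 166,422.22; Ferraro 110,948.15; Vance 55,474.07.
Capped: Marchetti ($120,000); residual $628,900 reallocated over remaining profit-interest units 21.
Shares after redistribution: Petrov 449,214.29 → $449,200; Ferraro 119,790.48 → $119,800; Vance 59,895.24 → $59,900.

Petrov: $449,200 | Marchetti: $120,000 | Ferraro: $119,800 | Vance: $59,900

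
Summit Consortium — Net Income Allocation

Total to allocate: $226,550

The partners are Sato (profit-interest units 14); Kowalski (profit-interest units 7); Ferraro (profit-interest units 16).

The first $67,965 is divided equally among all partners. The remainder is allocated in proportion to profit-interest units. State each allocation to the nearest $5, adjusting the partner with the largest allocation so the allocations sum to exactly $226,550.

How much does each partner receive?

Sato: $82,660 · Kowalski: $52,660 · Ferraro: $91,230

$67,965 shared equally gives $22,655 per partner.
Remainder $158,585 by profit-interest units (total 37): Sato 60,005.14 → $60,005; Kowalski 30,002.57 → $30,005; Ferraro 68,577.30 → $68,575.
Totals: Sato $22,655 + $60,005 = $82,660; Kowalski $22,655 + $30,005 = $52,660; Ferraro $22,655 + $68,575 = $91,230.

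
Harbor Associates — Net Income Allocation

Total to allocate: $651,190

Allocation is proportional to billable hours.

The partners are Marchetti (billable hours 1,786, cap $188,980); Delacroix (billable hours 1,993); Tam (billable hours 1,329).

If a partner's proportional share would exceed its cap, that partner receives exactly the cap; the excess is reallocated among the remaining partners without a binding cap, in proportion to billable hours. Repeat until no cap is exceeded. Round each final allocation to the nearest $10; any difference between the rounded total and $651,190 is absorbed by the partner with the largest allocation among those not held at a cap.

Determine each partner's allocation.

Marchetti: $188,980 · Delacroix: $277,300 · Tam: $184,910

Total billable hours = 5,108.
Unconstrained shares: Marchetti 227,687.03; Delacroix 254,076.29; Tam 169,426.69.
Cap binds for Marchetti ($188,980); balance $462,210 reallocated over remaining billable hours 3,322.
Redistributed shares: Delacroix 277,298.17 → $277,300; Tam 184,911.83 → $184,910.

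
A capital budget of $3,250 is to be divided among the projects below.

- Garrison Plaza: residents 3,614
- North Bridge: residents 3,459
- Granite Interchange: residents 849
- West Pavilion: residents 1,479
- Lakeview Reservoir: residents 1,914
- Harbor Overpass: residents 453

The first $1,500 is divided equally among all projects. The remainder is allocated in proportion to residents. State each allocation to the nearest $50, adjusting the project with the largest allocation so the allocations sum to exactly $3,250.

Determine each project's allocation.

Garrison Plaza: $800; North Bridge: $750; Granite Interchange: $400; West Pavilion: $450; Lakeview Reservoir: $550; Harbor Overpass: $300

$1,500 shared equally gives $250 per project.
Remainder $1,750 by residents (total 11,768): Garrison Plaza 537.43 → $550; North Bridge 514.38 → $500; Granite Interchange 126.25 → $150; West Pavilion 219.94 → $200; Lakeview Reservoir 284.63 → $300; Harbor Overpass 67.36 → $50.
Totals: Garrison Plaza $250 + $550 = $800; North Bridge $250 + $500 = $750; Granite Interchange $250 + $150 = $400; West Pavilion $250 + $200 = $450; Lakeview Reservoir $250 + $300 = $550; Harbor Overpass $250 + $50 = $300.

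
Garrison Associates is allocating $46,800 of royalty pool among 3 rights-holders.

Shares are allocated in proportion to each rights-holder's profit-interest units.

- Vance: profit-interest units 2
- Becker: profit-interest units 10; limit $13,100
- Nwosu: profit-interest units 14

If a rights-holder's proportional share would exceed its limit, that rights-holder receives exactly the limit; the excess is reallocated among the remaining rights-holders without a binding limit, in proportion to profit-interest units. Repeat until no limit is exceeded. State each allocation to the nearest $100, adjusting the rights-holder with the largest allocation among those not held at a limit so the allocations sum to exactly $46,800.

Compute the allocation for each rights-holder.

Vance: $4,200; Becker: $13,100; Nwosu: $29,500

Total profit-interest units = 26.
Proportional shares (ignoring caps): Vance 3,600.00; Becker 18,000.00; Nwosu 25,200.00.
Held at cap: Becker ($13,100); remaining pool $33,700 reallocated over remaining profit-interest units 16.
Shares after redistribution: Vance 4,212.50 → $4,200; Nwosu 29,487.50 → $29,500.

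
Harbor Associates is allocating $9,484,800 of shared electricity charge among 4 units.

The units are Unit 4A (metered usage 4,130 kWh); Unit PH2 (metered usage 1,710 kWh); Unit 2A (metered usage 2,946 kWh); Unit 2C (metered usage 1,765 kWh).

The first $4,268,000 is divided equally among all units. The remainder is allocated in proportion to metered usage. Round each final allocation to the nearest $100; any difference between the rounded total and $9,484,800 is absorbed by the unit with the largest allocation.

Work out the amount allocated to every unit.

Equal tier: $4,268,000 ÷ 4 = $1,067,000 apiece.
Remainder $5,216,800 by metered usage (total 10,551): Unit 4A 2,042,022.94 → $2,042,000; Unit PH2 845,486.49 → $845,500; Unit 2A 1,456,610.07 → $1,456,600; Unit 2C 872,680.50 → $872,700.
Totals: Unit 4A $1,067,000 + $2,042,000 = $3,109,000; Unit PH2 $1,067,000 + $845,500 = $1,912,500; Unit 2A $1,067,000 + $1,456,600 = $2,523,600; Unit 2C $1,067,000 + $872,700 = $1,939,700.

Unit 4A: $3,109,000 · Unit PH2: $1,912,500 · Unit 2A: $2,523,600 · Unit 2C: $1,939,700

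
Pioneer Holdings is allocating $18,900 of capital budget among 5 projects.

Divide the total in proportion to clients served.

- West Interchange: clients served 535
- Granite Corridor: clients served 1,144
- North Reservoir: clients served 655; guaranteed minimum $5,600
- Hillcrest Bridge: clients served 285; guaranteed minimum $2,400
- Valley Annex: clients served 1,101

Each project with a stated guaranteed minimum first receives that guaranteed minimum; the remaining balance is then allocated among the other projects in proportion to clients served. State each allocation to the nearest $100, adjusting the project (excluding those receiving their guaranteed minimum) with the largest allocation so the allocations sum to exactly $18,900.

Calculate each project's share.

Fund the minimums — North Reservoir $5,600; Hillcrest Bridge $2,400. Remaining pool $10,900.
Remaining pool split over remaining clients served 2,780: West Interchange 2,097.66 → $2,100; Granite Corridor 4,485.47 → $4,500; Valley Annex 4,316.87 → $4,300.

West Interchange: $2,100 | Granite Corridor: $4,500 | North Reservoir: $5,600 | Hillcrest Bridge: $2,400 | Valley Annex: $4,300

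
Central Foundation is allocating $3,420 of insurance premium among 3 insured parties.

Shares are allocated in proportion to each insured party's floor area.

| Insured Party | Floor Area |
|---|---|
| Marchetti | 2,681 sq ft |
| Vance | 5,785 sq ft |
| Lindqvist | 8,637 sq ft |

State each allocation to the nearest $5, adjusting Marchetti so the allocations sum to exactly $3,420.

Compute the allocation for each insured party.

Marchetti: $540; Vance: $1,155; Lindqvist: $1,725

Total floor area = 17,103.
Raw shares: Marchetti 2,681/17,103 × $3,420 = 536.11; Vance 5,785/17,103 × $3,420 = 1,156.80; Lindqvist 8,637/17,103 × $3,420 = 1,727.10.
After rounding ($5): Marchetti $535; Vance $1,155; Lindqvist $1,725. Sum = $3,415.
Difference $3,420 − $3,415 = +$5 applied to Marchetti: Marchetti becomes $540.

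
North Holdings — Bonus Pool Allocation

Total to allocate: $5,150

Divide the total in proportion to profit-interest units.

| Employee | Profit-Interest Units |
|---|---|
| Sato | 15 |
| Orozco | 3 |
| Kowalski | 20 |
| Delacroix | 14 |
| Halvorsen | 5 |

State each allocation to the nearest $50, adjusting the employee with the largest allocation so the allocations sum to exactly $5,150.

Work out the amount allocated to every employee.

Sato: $1,350; Orozco: $250; Kowalski: $1,850; Delacroix: $1,250; Halvorsen: $450

Total profit-interest units = 57.
Proportional shares: Sato 15/57 × $5,150 = 1,355.26; Orozco 3/57 × $5,150 = 271.05; Kowalski 20/57 × $5,150 = 1,807.02; Delacroix 14/57 × $5,150 = 1,264.91; Halvorsen 5/57 × $5,150 = 451.75.
At nearest $50: Sato $1,350; Orozco $250; Kowalski $1,800; Delacroix $1,250; Halvorsen $450. Sum = $5,100.
Difference $5,150 − $5,100 = +$50 applied to largest allocation (Kowalski): Kowalski becomes $1,850.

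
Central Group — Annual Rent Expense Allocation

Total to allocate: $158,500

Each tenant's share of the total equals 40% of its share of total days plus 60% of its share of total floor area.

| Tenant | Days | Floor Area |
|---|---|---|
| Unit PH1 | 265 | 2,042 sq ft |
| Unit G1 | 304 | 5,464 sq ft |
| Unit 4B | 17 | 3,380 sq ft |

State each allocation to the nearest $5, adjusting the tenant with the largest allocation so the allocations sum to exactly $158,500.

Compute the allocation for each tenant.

Totals — days 586, floor area 10,886.
Composite weights (40% days + 60% floor area): Unit PH1 0.2934; Unit G1 0.5087; Unit 4B 0.1979.
Unrounded shares: Unit PH1 46,509.54; Unit G1 80,623.56; Unit 4B 31,366.90.
Rounded to nearest $5: Unit PH1 $46,510; Unit G1 $80,625; Unit 4B $31,365. Sum = $158,500.
No rounding difference to absorb.

Unit PH1: $46,510; Unit G1: $80,625; Unit 4B: $31,365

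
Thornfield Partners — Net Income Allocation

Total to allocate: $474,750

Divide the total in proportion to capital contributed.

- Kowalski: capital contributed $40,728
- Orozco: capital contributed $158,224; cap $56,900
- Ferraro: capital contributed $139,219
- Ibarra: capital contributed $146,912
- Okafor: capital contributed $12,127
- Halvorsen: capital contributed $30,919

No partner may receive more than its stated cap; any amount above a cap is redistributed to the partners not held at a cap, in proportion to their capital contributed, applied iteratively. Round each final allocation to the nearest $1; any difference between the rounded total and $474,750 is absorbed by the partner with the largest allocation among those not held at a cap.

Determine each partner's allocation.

Kowalski: $46,007 | Orozco: $56,900 | Ferraro: $157,264 | Ibarra: $165,953 | Okafor: $13,699 | Halvorsen: $34,927

Capital contributed total: 528,129.
Proportional shares (ignoring caps): Kowalski 36,611.54; Orozco 142,232.00; Ferraro 125,147.87; Ibarra 132,063.33; Okafor 10,901.30; Halvorsen 27,793.96.
Held at cap: Orozco ($56,900); residual $417,850 reallocated over remaining capital contributed 369,905.
Redistributed shares: Kowalski 46,006.93 → $46,007; Ferraro 157,263.78 → $157,264; Ibarra 165,953.90 → $165,954; Okafor 13,698.83 → $13,699; Halvorsen 34,926.55 → $34,927.
Rounding difference −$1 applied to Ibarra → $165,953.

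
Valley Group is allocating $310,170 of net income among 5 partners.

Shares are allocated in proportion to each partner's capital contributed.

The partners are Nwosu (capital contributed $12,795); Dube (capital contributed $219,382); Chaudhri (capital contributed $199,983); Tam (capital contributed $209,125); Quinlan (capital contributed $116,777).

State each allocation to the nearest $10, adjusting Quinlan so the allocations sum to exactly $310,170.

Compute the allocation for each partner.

Nwosu: $5,240 · Dube: $89,760 · Chaudhri: $81,830 · Tam: $85,570 · Quinlan: $47,770

Capital contributed total: 758,062.
Raw shares: Nwosu 12,795/758,062 × $310,170 = 5,235.23; Dube 219,382/758,062 × $310,170 = 89,762.73; Chaudhri 199,983/758,062 × $310,170 = 81,825.40; Tam 209,125/758,062 × $310,170 = 85,565.96; Quinlan 116,777/758,062 × $310,170 = 47,780.69.
Rounded to nearest $10: Nwosu $5,240; Dube $89,760; Chaudhri $81,830; Tam $85,570; Quinlan $47,780. Sum = $310,180.
Difference $310,170 − $310,180 = −$10 applied to Quinlan: Quinlan becomes $47,770.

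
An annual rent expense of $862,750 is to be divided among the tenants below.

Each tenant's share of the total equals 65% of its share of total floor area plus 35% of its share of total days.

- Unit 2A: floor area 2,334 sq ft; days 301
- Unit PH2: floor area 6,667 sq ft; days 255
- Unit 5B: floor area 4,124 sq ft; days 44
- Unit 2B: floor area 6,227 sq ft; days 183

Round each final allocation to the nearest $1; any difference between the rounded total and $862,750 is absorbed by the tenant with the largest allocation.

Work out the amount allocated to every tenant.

Unit 2A: $183,715 · Unit PH2: $291,539 · Unit 5B: $136,475 · Unit 2B: $251,021

Floor area total 19,352; days total 783.
Combined weights (65% floor area + 35% days): Unit 2A 0.2129; Unit PH2 0.3379; Unit 5B 0.1582; Unit 2B 0.2910.
Unrounded shares: Unit 2A 183,715.38; Unit PH2 291,538.41; Unit 5B 136,474.91; Unit 2B 251,021.30.
After rounding ($1): Unit 2A $183,715; Unit PH2 $291,538; Unit 5B $136,475; Unit 2B $251,021. Sum = $862,749.
Difference $862,750 − $862,749 = +$1 applied to largest allocation (Unit PH2): Unit PH2 becomes $291,539.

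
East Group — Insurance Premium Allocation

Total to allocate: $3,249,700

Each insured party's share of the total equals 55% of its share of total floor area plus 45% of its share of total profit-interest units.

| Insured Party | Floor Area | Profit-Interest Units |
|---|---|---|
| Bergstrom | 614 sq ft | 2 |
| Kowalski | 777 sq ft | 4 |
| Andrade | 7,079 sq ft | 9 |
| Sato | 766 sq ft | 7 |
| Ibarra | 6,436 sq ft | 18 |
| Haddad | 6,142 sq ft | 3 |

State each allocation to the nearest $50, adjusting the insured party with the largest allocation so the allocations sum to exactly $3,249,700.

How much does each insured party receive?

Bergstrom: $118,350; Kowalski: $199,700; Andrade: $886,100; Sato: $300,800; Ibarra: $1,139,500; Haddad: $605,250

Floor area total 21,814; profit-interest units total 43.
Composite weights (55% floor area + 45% profit-interest units): Bergstrom 0.0364; Kowalski 0.0615; Andrade 0.2727; Sato 0.0926; Ibarra 0.3506; Haddad 0.1863.
Unrounded shares: Bergstrom 118,325.20; Kowalski 199,697.62; Andrade 886,095.85; Sato 300,821.80; Ibarra 1,139,487.90; Haddad 605,271.62.
After rounding ($50): Bergstrom $118,350; Kowalski $199,700; Andrade $886,100; Sato $300,800; Ibarra $1,139,500; Haddad $605,250. Sum = $3,249,700.
No rounding difference to absorb.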